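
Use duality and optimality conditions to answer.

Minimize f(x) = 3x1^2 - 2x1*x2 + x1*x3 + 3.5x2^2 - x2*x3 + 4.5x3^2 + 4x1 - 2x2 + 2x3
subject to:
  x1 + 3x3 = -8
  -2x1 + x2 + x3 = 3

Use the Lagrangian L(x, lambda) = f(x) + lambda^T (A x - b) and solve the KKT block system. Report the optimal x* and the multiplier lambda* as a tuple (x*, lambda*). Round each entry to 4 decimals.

Form the Lagrangian:
  L(x, lambda) = (1/2) x^T Q x + c^T x + lambda^T (A x - b)
Stationarity (grad_x L = 0): Q x + c + A^T lambda = 0.
Primal feasibility: A x = b.

This gives the KKT block system:
  [ Q   A^T ] [ x     ]   [-c ]
  [ A    0  ] [ lambda ] = [ b ]

Solving the linear system:
  x*      = (-2.5455, -0.2727, -1.8182)
  lambda* = (6.5455, -3)
  f(x*)   = 24.0455

x* = (-2.5455, -0.2727, -1.8182), lambda* = (6.5455, -3)


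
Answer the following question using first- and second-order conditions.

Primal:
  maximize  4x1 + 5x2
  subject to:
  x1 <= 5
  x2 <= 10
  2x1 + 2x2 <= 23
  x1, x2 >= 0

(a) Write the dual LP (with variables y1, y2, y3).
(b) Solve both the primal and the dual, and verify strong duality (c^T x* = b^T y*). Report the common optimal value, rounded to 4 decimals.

The standard primal-dual pair for 'max c^T x s.t. A x <= b, x >= 0' is:
  Dual:  min b^T y  s.t.  A^T y >= c,  y >= 0.

So the dual LP is:
  minimize  5y1 + 10y2 + 23y3
  subject to:
    y1 + 2y3 >= 4
    y2 + 2y3 >= 5
    y1, y2, y3 >= 0

Solving the primal: x* = (1.5, 10).
  primal value c^T x* = 56.
Solving the dual: y* = (0, 1, 2).
  dual value b^T y* = 56.
Strong duality: c^T x* = b^T y*. Confirmed.

56


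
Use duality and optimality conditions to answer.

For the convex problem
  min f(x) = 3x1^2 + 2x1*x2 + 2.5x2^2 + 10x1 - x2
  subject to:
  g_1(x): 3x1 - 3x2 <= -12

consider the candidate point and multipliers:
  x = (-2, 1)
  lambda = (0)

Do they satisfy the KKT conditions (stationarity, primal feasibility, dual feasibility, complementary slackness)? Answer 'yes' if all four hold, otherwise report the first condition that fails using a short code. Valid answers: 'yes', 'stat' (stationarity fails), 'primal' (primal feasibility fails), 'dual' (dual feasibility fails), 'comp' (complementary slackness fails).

Gradient of f: grad f(x) = Q x + c = (0, 0)
Constraint values g_i(x) = a_i^T x - b_i:
  g_1((-2, 1)) = 3
Stationarity residual: grad f(x) + sum_i lambda_i a_i = (0, 0)
  -> stationarity OK
Primal feasibility (all g_i <= 0): FAILS
Dual feasibility (all lambda_i >= 0): OK
Complementary slackness (lambda_i * g_i(x) = 0 for all i): OK

Verdict: the first failing condition is primal_feasibility -> primal.

primal


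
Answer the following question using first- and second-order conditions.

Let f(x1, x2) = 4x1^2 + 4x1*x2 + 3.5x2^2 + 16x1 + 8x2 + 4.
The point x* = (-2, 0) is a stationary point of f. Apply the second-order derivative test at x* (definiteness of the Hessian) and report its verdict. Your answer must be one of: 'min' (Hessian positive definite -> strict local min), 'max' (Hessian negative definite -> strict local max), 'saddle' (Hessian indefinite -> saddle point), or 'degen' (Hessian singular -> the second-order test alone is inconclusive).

Compute the Hessian H = grad^2 f:
  H = [[8, 4], [4, 7]]
Verify stationarity: grad f(x*) = H x* + g = (0, 0).
Eigenvalues of H: 3.4689, 11.5311.
Both eigenvalues > 0, so H is positive definite -> x* is a strict local min.

min


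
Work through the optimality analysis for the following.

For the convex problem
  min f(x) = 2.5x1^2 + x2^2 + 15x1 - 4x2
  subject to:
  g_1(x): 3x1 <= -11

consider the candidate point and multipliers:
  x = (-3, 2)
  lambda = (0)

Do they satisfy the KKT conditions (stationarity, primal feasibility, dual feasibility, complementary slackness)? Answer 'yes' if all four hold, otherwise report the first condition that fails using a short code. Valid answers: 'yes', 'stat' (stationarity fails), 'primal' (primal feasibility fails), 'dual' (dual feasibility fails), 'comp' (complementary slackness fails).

Gradient of f: grad f(x) = Q x + c = (0, 0)
Constraint values g_i(x) = a_i^T x - b_i:
  g_1((-3, 2)) = 2
Stationarity residual: grad f(x) + sum_i lambda_i a_i = (0, 0)
  -> stationarity OK
Primal feasibility (all g_i <= 0): FAILS
Dual feasibility (all lambda_i >= 0): OK
Complementary slackness (lambda_i * g_i(x) = 0 for all i): OK

Verdict: the first failing condition is primal_feasibility -> primal.

primal


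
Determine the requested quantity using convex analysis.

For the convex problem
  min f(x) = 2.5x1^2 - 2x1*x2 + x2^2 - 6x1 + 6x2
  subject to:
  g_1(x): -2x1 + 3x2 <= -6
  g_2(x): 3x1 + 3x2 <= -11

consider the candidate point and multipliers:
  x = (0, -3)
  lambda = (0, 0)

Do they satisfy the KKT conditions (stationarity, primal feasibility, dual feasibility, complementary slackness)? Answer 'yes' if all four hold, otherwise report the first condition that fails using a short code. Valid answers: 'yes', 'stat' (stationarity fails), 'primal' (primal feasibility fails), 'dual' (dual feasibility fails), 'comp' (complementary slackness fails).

Gradient of f: grad f(x) = Q x + c = (0, 0)
Constraint values g_i(x) = a_i^T x - b_i:
  g_1((0, -3)) = -3
  g_2((0, -3)) = 2
Stationarity residual: grad f(x) + sum_i lambda_i a_i = (0, 0)
  -> stationarity OK
Primal feasibility (all g_i <= 0): FAILS
Dual feasibility (all lambda_i >= 0): OK
Complementary slackness (lambda_i * g_i(x) = 0 for all i): OK

Verdict: the first failing condition is primal_feasibility -> primal.

primal


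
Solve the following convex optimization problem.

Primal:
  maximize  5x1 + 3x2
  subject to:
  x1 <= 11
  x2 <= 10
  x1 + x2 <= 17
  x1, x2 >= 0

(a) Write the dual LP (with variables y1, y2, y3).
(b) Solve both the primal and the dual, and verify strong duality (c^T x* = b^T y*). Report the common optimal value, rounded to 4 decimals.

The standard primal-dual pair for 'max c^T x s.t. A x <= b, x >= 0' is:
  Dual:  min b^T y  s.t.  A^T y >= c,  y >= 0.

So the dual LP is:
  minimize  11y1 + 10y2 + 17y3
  subject to:
    y1 + y3 >= 5
    y2 + y3 >= 3
    y1, y2, y3 >= 0

Solving the primal: x* = (11, 6).
  primal value c^T x* = 73.
Solving the dual: y* = (2, 0, 3).
  dual value b^T y* = 73.
Strong duality: c^T x* = b^T y*. Confirmed.

73


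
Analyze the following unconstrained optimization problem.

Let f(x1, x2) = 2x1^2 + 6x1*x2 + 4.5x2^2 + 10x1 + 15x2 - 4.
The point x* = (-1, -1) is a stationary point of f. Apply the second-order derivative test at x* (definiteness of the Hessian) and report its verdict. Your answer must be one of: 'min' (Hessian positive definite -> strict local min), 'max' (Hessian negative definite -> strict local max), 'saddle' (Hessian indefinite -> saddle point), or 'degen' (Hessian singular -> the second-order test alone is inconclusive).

Compute the Hessian H = grad^2 f:
  H = [[4, 6], [6, 9]]
Verify stationarity: grad f(x*) = H x* + g = (0, 0).
Eigenvalues of H: 0, 13.
H has a zero eigenvalue (singular; positive semidefinite but not definite), so H is neither positive definite, negative definite, nor indefinite. The second-order test alone is inconclusive -> degen.
(Indeed, f is constant along the null direction of H through x*, so x* is not a strict local extremum.)

degen


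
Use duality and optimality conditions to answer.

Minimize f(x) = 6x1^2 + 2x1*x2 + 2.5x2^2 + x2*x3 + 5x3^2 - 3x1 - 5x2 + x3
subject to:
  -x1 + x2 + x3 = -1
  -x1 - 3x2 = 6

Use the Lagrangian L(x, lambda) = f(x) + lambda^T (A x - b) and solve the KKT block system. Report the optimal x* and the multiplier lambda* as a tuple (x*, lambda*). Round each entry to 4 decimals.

Form the Lagrangian:
  L(x, lambda) = (1/2) x^T Q x + c^T x + lambda^T (A x - b)
Stationarity (grad_x L = 0): Q x + c + A^T lambda = 0.
Primal feasibility: A x = b.

This gives the KKT block system:
  [ Q   A^T ] [ x     ]   [-c ]
  [ A    0  ] [ lambda ] = [ b ]

Solving the linear system:
  x*      = (-0.3439, -1.8854, 0.5415)
  lambda* = (-4.5296, -6.3676)
  f(x*)   = 22.3379

x* = (-0.3439, -1.8854, 0.5415), lambda* = (-4.5296, -6.3676)


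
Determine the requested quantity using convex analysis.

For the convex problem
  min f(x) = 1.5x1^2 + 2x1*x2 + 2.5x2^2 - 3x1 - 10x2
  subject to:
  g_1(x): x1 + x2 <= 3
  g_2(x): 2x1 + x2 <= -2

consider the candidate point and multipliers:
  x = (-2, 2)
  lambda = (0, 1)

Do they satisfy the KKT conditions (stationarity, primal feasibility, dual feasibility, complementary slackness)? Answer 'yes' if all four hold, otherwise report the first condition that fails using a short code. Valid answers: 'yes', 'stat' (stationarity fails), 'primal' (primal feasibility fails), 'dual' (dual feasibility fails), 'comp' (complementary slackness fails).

Gradient of f: grad f(x) = Q x + c = (-5, -4)
Constraint values g_i(x) = a_i^T x - b_i:
  g_1((-2, 2)) = -3
  g_2((-2, 2)) = 0
Stationarity residual: grad f(x) + sum_i lambda_i a_i = (-3, -3)
  -> stationarity FAILS
Primal feasibility (all g_i <= 0): OK
Dual feasibility (all lambda_i >= 0): OK
Complementary slackness (lambda_i * g_i(x) = 0 for all i): OK

Verdict: the first failing condition is stationarity -> stat.

stat


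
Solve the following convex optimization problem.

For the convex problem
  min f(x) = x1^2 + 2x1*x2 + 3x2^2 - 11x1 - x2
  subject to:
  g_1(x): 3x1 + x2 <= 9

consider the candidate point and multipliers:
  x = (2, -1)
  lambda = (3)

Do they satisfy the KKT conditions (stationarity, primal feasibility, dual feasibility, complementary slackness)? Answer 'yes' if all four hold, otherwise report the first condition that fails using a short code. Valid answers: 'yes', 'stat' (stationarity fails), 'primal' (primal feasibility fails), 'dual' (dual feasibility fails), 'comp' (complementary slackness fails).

Gradient of f: grad f(x) = Q x + c = (-9, -3)
Constraint values g_i(x) = a_i^T x - b_i:
  g_1((2, -1)) = -4
Stationarity residual: grad f(x) + sum_i lambda_i a_i = (0, 0)
  -> stationarity OK
Primal feasibility (all g_i <= 0): OK
Dual feasibility (all lambda_i >= 0): OK
Complementary slackness (lambda_i * g_i(x) = 0 for all i): FAILS

Verdict: the first failing condition is complementary_slackness -> comp.

comp


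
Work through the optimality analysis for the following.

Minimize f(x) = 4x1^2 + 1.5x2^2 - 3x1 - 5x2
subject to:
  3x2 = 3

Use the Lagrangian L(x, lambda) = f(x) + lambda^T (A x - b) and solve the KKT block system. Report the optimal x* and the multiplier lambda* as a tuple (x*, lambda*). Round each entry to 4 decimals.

Form the Lagrangian:
  L(x, lambda) = (1/2) x^T Q x + c^T x + lambda^T (A x - b)
Stationarity (grad_x L = 0): Q x + c + A^T lambda = 0.
Primal feasibility: A x = b.

This gives the KKT block system:
  [ Q   A^T ] [ x     ]   [-c ]
  [ A    0  ] [ lambda ] = [ b ]

Solving the linear system:
  x*      = (0.375, 1)
  lambda* = (0.6667)
  f(x*)   = -4.0625

x* = (0.375, 1), lambda* = (0.6667)


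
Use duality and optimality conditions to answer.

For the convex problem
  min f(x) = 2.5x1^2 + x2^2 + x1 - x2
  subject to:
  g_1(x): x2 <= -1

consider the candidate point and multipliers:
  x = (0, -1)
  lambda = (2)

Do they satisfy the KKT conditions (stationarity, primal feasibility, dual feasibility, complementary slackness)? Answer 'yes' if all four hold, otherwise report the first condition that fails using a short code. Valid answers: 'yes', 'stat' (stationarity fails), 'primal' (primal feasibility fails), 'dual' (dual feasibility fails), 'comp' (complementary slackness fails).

Gradient of f: grad f(x) = Q x + c = (1, -3)
Constraint values g_i(x) = a_i^T x - b_i:
  g_1((0, -1)) = 0
Stationarity residual: grad f(x) + sum_i lambda_i a_i = (1, -1)
  -> stationarity FAILS
Primal feasibility (all g_i <= 0): OK
Dual feasibility (all lambda_i >= 0): OK
Complementary slackness (lambda_i * g_i(x) = 0 for all i): OK

Verdict: the first failing condition is stationarity -> stat.

stat


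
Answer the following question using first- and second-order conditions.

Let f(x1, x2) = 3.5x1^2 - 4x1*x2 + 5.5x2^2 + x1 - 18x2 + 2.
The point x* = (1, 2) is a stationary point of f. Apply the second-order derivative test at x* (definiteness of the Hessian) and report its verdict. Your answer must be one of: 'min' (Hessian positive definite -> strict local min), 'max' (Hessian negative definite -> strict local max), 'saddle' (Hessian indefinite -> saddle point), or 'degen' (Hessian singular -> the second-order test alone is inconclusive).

Compute the Hessian H = grad^2 f:
  H = [[7, -4], [-4, 11]]
Verify stationarity: grad f(x*) = H x* + g = (0, 0).
Eigenvalues of H: 4.5279, 13.4721.
Both eigenvalues > 0, so H is positive definite -> x* is a strict local min.

min


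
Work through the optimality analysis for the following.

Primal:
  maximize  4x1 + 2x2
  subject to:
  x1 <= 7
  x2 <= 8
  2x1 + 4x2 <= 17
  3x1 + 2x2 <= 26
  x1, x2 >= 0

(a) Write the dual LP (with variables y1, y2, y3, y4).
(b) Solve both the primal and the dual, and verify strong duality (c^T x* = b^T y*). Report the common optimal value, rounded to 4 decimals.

The standard primal-dual pair for 'max c^T x s.t. A x <= b, x >= 0' is:
  Dual:  min b^T y  s.t.  A^T y >= c,  y >= 0.

So the dual LP is:
  minimize  7y1 + 8y2 + 17y3 + 26y4
  subject to:
    y1 + 2y3 + 3y4 >= 4
    y2 + 4y3 + 2y4 >= 2
    y1, y2, y3, y4 >= 0

Solving the primal: x* = (7, 0.75).
  primal value c^T x* = 29.5.
Solving the dual: y* = (3, 0, 0.5, 0).
  dual value b^T y* = 29.5.
Strong duality: c^T x* = b^T y*. Confirmed.

29.5


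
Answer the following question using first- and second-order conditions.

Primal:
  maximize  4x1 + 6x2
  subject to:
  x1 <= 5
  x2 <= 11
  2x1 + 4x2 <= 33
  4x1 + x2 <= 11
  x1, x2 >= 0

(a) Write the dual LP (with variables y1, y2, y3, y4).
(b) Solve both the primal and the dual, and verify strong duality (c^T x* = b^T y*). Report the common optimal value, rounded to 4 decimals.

The standard primal-dual pair for 'max c^T x s.t. A x <= b, x >= 0' is:
  Dual:  min b^T y  s.t.  A^T y >= c,  y >= 0.

So the dual LP is:
  minimize  5y1 + 11y2 + 33y3 + 11y4
  subject to:
    y1 + 2y3 + 4y4 >= 4
    y2 + 4y3 + y4 >= 6
    y1, y2, y3, y4 >= 0

Solving the primal: x* = (0.7857, 7.8571).
  primal value c^T x* = 50.2857.
Solving the dual: y* = (0, 0, 1.4286, 0.2857).
  dual value b^T y* = 50.2857.
Strong duality: c^T x* = b^T y*. Confirmed.

50.2857


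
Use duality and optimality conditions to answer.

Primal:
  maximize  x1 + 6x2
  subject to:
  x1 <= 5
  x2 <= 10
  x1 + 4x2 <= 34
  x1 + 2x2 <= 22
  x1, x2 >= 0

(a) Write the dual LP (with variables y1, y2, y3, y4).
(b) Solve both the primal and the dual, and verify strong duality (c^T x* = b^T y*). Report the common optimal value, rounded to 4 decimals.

The standard primal-dual pair for 'max c^T x s.t. A x <= b, x >= 0' is:
  Dual:  min b^T y  s.t.  A^T y >= c,  y >= 0.

So the dual LP is:
  minimize  5y1 + 10y2 + 34y3 + 22y4
  subject to:
    y1 + y3 + y4 >= 1
    y2 + 4y3 + 2y4 >= 6
    y1, y2, y3, y4 >= 0

Solving the primal: x* = (0, 8.5).
  primal value c^T x* = 51.
Solving the dual: y* = (0, 0, 1.5, 0).
  dual value b^T y* = 51.
Strong duality: c^T x* = b^T y*. Confirmed.

51


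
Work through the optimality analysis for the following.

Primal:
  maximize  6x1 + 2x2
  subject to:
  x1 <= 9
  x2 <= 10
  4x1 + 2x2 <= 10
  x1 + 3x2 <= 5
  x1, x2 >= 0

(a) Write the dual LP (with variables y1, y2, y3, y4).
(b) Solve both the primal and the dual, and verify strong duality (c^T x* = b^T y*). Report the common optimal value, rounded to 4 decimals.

The standard primal-dual pair for 'max c^T x s.t. A x <= b, x >= 0' is:
  Dual:  min b^T y  s.t.  A^T y >= c,  y >= 0.

So the dual LP is:
  minimize  9y1 + 10y2 + 10y3 + 5y4
  subject to:
    y1 + 4y3 + y4 >= 6
    y2 + 2y3 + 3y4 >= 2
    y1, y2, y3, y4 >= 0

Solving the primal: x* = (2.5, 0).
  primal value c^T x* = 15.
Solving the dual: y* = (0, 0, 1.5, 0).
  dual value b^T y* = 15.
Strong duality: c^T x* = b^T y*. Confirmed.

15


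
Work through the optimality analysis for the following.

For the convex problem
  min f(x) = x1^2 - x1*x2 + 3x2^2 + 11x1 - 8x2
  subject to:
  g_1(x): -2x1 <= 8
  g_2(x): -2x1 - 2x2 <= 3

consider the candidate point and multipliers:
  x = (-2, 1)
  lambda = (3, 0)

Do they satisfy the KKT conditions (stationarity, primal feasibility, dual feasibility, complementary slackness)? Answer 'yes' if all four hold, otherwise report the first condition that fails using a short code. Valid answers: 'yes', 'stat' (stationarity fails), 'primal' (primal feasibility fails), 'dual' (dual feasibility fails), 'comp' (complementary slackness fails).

Gradient of f: grad f(x) = Q x + c = (6, 0)
Constraint values g_i(x) = a_i^T x - b_i:
  g_1((-2, 1)) = -4
  g_2((-2, 1)) = -1
Stationarity residual: grad f(x) + sum_i lambda_i a_i = (0, 0)
  -> stationarity OK
Primal feasibility (all g_i <= 0): OK
Dual feasibility (all lambda_i >= 0): OK
Complementary slackness (lambda_i * g_i(x) = 0 for all i): FAILS

Verdict: the first failing condition is complementary_slackness -> comp.

comp


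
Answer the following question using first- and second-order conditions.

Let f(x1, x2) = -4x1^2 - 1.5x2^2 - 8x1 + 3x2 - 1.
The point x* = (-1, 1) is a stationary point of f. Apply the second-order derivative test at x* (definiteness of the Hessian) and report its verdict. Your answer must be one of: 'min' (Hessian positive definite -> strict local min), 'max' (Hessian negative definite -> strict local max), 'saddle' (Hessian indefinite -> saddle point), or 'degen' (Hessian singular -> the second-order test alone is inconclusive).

Compute the Hessian H = grad^2 f:
  H = [[-8, 0], [0, -3]]
Verify stationarity: grad f(x*) = H x* + g = (0, 0).
Eigenvalues of H: -8, -3.
Both eigenvalues < 0, so H is negative definite -> x* is a strict local max.

max


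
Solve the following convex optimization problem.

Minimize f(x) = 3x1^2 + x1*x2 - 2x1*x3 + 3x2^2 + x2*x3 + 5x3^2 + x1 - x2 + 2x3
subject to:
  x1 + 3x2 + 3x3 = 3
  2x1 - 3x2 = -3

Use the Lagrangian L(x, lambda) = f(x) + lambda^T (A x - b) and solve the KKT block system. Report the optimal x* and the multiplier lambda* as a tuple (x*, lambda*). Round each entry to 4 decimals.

Form the Lagrangian:
  L(x, lambda) = (1/2) x^T Q x + c^T x + lambda^T (A x - b)
Stationarity (grad_x L = 0): Q x + c + A^T lambda = 0.
Primal feasibility: A x = b.

This gives the KKT block system:
  [ Q   A^T ] [ x     ]   [-c ]
  [ A    0  ] [ lambda ] = [ b ]

Solving the linear system:
  x*      = (-0.1029, 0.9314, 0.1029)
  lambda* = (-1.3889, 0.1405)
  f(x*)   = 1.8799

x* = (-0.1029, 0.9314, 0.1029), lambda* = (-1.3889, 0.1405)


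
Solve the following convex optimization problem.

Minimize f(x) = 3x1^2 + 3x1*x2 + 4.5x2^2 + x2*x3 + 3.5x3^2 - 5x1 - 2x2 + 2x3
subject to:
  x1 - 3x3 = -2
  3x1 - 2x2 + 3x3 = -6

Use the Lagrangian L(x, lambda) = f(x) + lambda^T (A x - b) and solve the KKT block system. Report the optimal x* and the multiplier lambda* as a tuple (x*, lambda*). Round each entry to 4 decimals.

Form the Lagrangian:
  L(x, lambda) = (1/2) x^T Q x + c^T x + lambda^T (A x - b)
Stationarity (grad_x L = 0): Q x + c + A^T lambda = 0.
Primal feasibility: A x = b.

This gives the KKT block system:
  [ Q   A^T ] [ x     ]   [-c ]
  [ A    0  ] [ lambda ] = [ b ]

Solving the linear system:
  x*      = (-1.4238, 1.1525, 0.1921)
  lambda* = (3.6455, 2.1465)
  f(x*)   = 12.6842

x* = (-1.4238, 1.1525, 0.1921), lambda* = (3.6455, 2.1465)


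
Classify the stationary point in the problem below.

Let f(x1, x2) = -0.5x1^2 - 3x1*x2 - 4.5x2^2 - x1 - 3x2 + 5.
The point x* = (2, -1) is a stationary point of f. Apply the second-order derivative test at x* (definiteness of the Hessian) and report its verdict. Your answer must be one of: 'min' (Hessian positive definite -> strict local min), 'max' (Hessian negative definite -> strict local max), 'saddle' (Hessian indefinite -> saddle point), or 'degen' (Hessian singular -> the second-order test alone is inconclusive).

Compute the Hessian H = grad^2 f:
  H = [[-1, -3], [-3, -9]]
Verify stationarity: grad f(x*) = H x* + g = (0, 0).
Eigenvalues of H: -10, 0.
H has a zero eigenvalue (singular; negative semidefinite but not definite), so H is neither positive definite, negative definite, nor indefinite. The second-order test alone is inconclusive -> degen.
(Indeed, f is constant along the null direction of H through x*, so x* is not a strict local extremum.)

degen


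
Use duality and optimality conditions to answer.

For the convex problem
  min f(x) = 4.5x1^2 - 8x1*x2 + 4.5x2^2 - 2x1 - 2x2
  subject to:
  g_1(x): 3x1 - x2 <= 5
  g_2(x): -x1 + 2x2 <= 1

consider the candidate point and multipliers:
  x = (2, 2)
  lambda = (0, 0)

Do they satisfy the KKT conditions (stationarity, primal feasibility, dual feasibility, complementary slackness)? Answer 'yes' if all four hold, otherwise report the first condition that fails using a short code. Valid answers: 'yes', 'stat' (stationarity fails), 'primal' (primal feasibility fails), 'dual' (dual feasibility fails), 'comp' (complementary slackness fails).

Gradient of f: grad f(x) = Q x + c = (0, 0)
Constraint values g_i(x) = a_i^T x - b_i:
  g_1((2, 2)) = -1
  g_2((2, 2)) = 1
Stationarity residual: grad f(x) + sum_i lambda_i a_i = (0, 0)
  -> stationarity OK
Primal feasibility (all g_i <= 0): FAILS
Dual feasibility (all lambda_i >= 0): OK
Complementary slackness (lambda_i * g_i(x) = 0 for all i): OK

Verdict: the first failing condition is primal_feasibility -> primal.

primal


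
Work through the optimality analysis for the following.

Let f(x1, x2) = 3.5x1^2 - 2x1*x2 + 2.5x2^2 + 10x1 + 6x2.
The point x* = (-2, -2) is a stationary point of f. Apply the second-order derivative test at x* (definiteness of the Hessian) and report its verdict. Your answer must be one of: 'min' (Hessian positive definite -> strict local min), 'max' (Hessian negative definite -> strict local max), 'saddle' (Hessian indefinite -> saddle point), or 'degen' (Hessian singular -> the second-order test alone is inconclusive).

Compute the Hessian H = grad^2 f:
  H = [[7, -2], [-2, 5]]
Verify stationarity: grad f(x*) = H x* + g = (0, 0).
Eigenvalues of H: 3.7639, 8.2361.
Both eigenvalues > 0, so H is positive definite -> x* is a strict local min.

min


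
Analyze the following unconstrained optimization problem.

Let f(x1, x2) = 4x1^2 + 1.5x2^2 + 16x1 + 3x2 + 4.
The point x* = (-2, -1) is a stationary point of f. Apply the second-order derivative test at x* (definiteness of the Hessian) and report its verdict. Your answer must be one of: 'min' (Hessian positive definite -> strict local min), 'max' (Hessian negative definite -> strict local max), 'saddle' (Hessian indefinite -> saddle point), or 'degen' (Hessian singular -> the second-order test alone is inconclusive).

Compute the Hessian H = grad^2 f:
  H = [[8, 0], [0, 3]]
Verify stationarity: grad f(x*) = H x* + g = (0, 0).
Eigenvalues of H: 3, 8.
Both eigenvalues > 0, so H is positive definite -> x* is a strict local min.

min


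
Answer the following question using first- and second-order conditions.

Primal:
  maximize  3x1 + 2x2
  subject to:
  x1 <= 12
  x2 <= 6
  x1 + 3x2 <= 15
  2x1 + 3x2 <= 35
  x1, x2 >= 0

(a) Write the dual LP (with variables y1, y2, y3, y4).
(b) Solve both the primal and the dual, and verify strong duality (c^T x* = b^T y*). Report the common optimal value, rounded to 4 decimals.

The standard primal-dual pair for 'max c^T x s.t. A x <= b, x >= 0' is:
  Dual:  min b^T y  s.t.  A^T y >= c,  y >= 0.

So the dual LP is:
  minimize  12y1 + 6y2 + 15y3 + 35y4
  subject to:
    y1 + y3 + 2y4 >= 3
    y2 + 3y3 + 3y4 >= 2
    y1, y2, y3, y4 >= 0

Solving the primal: x* = (12, 1).
  primal value c^T x* = 38.
Solving the dual: y* = (2.3333, 0, 0.6667, 0).
  dual value b^T y* = 38.
Strong duality: c^T x* = b^T y*. Confirmed.

38


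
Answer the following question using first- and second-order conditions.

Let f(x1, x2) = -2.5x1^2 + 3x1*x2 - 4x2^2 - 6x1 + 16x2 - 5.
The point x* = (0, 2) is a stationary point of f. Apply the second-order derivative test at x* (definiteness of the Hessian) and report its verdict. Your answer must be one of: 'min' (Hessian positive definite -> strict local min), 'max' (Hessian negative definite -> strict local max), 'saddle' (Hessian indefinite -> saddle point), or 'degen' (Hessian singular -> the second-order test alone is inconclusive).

Compute the Hessian H = grad^2 f:
  H = [[-5, 3], [3, -8]]
Verify stationarity: grad f(x*) = H x* + g = (0, 0).
Eigenvalues of H: -9.8541, -3.1459.
Both eigenvalues < 0, so H is negative definite -> x* is a strict local max.

max


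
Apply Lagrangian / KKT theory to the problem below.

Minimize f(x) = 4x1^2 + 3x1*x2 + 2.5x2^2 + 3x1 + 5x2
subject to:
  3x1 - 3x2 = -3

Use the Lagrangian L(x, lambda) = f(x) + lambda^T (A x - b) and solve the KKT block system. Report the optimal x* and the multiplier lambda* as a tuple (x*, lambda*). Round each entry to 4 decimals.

Form the Lagrangian:
  L(x, lambda) = (1/2) x^T Q x + c^T x + lambda^T (A x - b)
Stationarity (grad_x L = 0): Q x + c + A^T lambda = 0.
Primal feasibility: A x = b.

This gives the KKT block system:
  [ Q   A^T ] [ x     ]   [-c ]
  [ A    0  ] [ lambda ] = [ b ]

Solving the linear system:
  x*      = (-0.8421, 0.1579)
  lambda* = (1.0877)
  f(x*)   = 0.7632

x* = (-0.8421, 0.1579), lambda* = (1.0877)


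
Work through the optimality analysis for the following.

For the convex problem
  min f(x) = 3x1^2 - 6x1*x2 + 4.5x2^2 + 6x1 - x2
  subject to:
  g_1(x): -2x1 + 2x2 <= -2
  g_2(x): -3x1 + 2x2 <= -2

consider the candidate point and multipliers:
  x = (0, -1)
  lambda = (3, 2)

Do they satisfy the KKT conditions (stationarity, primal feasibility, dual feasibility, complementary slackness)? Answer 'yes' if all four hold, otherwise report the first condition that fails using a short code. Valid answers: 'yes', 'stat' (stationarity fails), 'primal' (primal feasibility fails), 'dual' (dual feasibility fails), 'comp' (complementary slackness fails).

Gradient of f: grad f(x) = Q x + c = (12, -10)
Constraint values g_i(x) = a_i^T x - b_i:
  g_1((0, -1)) = 0
  g_2((0, -1)) = 0
Stationarity residual: grad f(x) + sum_i lambda_i a_i = (0, 0)
  -> stationarity OK
Primal feasibility (all g_i <= 0): OK
Dual feasibility (all lambda_i >= 0): OK
Complementary slackness (lambda_i * g_i(x) = 0 for all i): OK

Verdict: yes, KKT holds.

yes


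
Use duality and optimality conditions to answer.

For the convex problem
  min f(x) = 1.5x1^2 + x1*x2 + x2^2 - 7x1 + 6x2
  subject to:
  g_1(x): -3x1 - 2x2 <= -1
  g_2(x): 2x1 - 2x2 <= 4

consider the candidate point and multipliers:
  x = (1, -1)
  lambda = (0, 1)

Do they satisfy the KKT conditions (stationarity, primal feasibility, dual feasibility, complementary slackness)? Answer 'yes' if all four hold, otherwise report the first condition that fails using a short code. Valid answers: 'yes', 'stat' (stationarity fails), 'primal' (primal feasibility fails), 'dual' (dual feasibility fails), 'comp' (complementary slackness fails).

Gradient of f: grad f(x) = Q x + c = (-5, 5)
Constraint values g_i(x) = a_i^T x - b_i:
  g_1((1, -1)) = 0
  g_2((1, -1)) = 0
Stationarity residual: grad f(x) + sum_i lambda_i a_i = (-3, 3)
  -> stationarity FAILS
Primal feasibility (all g_i <= 0): OK
Dual feasibility (all lambda_i >= 0): OK
Complementary slackness (lambda_i * g_i(x) = 0 for all i): OK

Verdict: the first failing condition is stationarity -> stat.

stat


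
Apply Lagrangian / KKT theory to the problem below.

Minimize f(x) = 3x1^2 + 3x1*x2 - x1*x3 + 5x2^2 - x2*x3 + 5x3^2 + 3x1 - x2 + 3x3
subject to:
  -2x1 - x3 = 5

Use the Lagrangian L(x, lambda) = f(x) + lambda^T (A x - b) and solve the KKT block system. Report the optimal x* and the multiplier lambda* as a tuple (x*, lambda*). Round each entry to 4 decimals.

Form the Lagrangian:
  L(x, lambda) = (1/2) x^T Q x + c^T x + lambda^T (A x - b)
Stationarity (grad_x L = 0): Q x + c + A^T lambda = 0.
Primal feasibility: A x = b.

This gives the KKT block system:
  [ Q   A^T ] [ x     ]   [-c ]
  [ A    0  ] [ lambda ] = [ b ]

Solving the linear system:
  x*      = (-2.1053, 0.6526, -0.7895)
  lambda* = (-3.4421)
  f(x*)   = 3.9368

x* = (-2.1053, 0.6526, -0.7895), lambda* = (-3.4421)


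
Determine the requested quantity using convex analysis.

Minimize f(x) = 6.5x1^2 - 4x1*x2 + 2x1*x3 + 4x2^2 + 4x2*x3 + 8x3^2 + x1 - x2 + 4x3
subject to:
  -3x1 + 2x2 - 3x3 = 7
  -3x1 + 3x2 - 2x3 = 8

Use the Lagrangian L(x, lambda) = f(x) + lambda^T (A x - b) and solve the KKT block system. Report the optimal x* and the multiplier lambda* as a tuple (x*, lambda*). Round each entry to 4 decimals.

Form the Lagrangian:
  L(x, lambda) = (1/2) x^T Q x + c^T x + lambda^T (A x - b)
Stationarity (grad_x L = 0): Q x + c + A^T lambda = 0.
Primal feasibility: A x = b.

This gives the KKT block system:
  [ Q   A^T ] [ x     ]   [-c ]
  [ A    0  ] [ lambda ] = [ b ]

Solving the linear system:
  x*      = (0, 2, -1)
  lambda* = (2, -5)
  f(x*)   = 10

x* = (0, 2, -1), lambda* = (2, -5)


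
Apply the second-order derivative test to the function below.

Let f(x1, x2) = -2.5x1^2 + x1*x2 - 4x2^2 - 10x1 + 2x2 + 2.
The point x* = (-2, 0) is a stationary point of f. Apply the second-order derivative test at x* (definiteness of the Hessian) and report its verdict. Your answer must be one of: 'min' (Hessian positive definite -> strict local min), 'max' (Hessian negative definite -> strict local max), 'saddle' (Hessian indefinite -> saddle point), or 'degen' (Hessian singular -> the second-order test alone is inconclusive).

Compute the Hessian H = grad^2 f:
  H = [[-5, 1], [1, -8]]
Verify stationarity: grad f(x*) = H x* + g = (0, 0).
Eigenvalues of H: -8.3028, -4.6972.
Both eigenvalues < 0, so H is negative definite -> x* is a strict local max.

max


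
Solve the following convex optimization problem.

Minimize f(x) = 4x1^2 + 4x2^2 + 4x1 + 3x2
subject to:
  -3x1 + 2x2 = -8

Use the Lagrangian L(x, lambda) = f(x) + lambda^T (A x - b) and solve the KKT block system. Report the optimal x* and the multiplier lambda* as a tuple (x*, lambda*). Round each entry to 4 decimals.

Form the Lagrangian:
  L(x, lambda) = (1/2) x^T Q x + c^T x + lambda^T (A x - b)
Stationarity (grad_x L = 0): Q x + c + A^T lambda = 0.
Primal feasibility: A x = b.

This gives the KKT block system:
  [ Q   A^T ] [ x     ]   [-c ]
  [ A    0  ] [ lambda ] = [ b ]

Solving the linear system:
  x*      = (1.5192, -1.7212)
  lambda* = (5.3846)
  f(x*)   = 21.9952

x* = (1.5192, -1.7212), lambda* = (5.3846)


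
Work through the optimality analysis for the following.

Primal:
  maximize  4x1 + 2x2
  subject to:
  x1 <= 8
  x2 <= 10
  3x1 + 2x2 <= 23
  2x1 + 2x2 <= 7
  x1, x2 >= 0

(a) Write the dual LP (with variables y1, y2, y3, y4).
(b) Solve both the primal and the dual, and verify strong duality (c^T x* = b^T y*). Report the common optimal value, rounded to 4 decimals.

The standard primal-dual pair for 'max c^T x s.t. A x <= b, x >= 0' is:
  Dual:  min b^T y  s.t.  A^T y >= c,  y >= 0.

So the dual LP is:
  minimize  8y1 + 10y2 + 23y3 + 7y4
  subject to:
    y1 + 3y3 + 2y4 >= 4
    y2 + 2y3 + 2y4 >= 2
    y1, y2, y3, y4 >= 0

Solving the primal: x* = (3.5, 0).
  primal value c^T x* = 14.
Solving the dual: y* = (0, 0, 0, 2).
  dual value b^T y* = 14.
Strong duality: c^T x* = b^T y*. Confirmed.

14


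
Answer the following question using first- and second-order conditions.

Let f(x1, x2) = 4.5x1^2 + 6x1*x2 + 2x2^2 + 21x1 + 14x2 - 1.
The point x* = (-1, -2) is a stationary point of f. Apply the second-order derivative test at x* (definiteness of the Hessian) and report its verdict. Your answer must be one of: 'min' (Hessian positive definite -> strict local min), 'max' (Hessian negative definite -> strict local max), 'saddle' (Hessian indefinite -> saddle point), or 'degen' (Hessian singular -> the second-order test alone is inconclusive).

Compute the Hessian H = grad^2 f:
  H = [[9, 6], [6, 4]]
Verify stationarity: grad f(x*) = H x* + g = (0, 0).
Eigenvalues of H: 0, 13.
H has a zero eigenvalue (singular; positive semidefinite but not definite), so H is neither positive definite, negative definite, nor indefinite. The second-order test alone is inconclusive -> degen.
(Indeed, f is constant along the null direction of H through x*, so x* is not a strict local extremum.)

degen


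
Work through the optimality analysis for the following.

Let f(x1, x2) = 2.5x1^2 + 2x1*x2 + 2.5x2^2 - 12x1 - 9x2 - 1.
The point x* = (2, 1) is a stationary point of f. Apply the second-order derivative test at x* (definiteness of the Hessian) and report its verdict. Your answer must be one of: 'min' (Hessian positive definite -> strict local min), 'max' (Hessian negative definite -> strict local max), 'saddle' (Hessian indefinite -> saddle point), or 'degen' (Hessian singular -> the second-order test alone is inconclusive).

Compute the Hessian H = grad^2 f:
  H = [[5, 2], [2, 5]]
Verify stationarity: grad f(x*) = H x* + g = (0, 0).
Eigenvalues of H: 3, 7.
Both eigenvalues > 0, so H is positive definite -> x* is a strict local min.

min


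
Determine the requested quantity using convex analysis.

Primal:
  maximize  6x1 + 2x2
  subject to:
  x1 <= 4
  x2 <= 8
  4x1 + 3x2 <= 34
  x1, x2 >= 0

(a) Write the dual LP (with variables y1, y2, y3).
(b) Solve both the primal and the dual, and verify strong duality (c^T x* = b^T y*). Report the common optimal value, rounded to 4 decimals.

The standard primal-dual pair for 'max c^T x s.t. A x <= b, x >= 0' is:
  Dual:  min b^T y  s.t.  A^T y >= c,  y >= 0.

So the dual LP is:
  minimize  4y1 + 8y2 + 34y3
  subject to:
    y1 + 4y3 >= 6
    y2 + 3y3 >= 2
    y1, y2, y3 >= 0

Solving the primal: x* = (4, 6).
  primal value c^T x* = 36.
Solving the dual: y* = (3.3333, 0, 0.6667).
  dual value b^T y* = 36.
Strong duality: c^T x* = b^T y*. Confirmed.

36


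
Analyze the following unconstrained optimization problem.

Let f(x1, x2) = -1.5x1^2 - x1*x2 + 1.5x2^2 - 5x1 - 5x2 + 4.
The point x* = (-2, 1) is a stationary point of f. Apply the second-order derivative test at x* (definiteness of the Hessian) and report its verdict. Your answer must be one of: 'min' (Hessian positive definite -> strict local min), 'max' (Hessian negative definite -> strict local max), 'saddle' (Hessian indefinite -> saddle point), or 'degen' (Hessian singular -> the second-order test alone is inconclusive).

Compute the Hessian H = grad^2 f:
  H = [[-3, -1], [-1, 3]]
Verify stationarity: grad f(x*) = H x* + g = (0, 0).
Eigenvalues of H: -3.1623, 3.1623.
Eigenvalues have mixed signs, so H is indefinite -> x* is a saddle point.

saddle


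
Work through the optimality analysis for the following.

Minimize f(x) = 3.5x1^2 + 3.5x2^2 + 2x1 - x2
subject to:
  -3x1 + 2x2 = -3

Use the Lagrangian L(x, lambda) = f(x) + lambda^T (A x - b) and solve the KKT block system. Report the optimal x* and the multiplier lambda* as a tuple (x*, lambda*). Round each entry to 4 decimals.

Form the Lagrangian:
  L(x, lambda) = (1/2) x^T Q x + c^T x + lambda^T (A x - b)
Stationarity (grad_x L = 0): Q x + c + A^T lambda = 0.
Primal feasibility: A x = b.

This gives the KKT block system:
  [ Q   A^T ] [ x     ]   [-c ]
  [ A    0  ] [ lambda ] = [ b ]

Solving the linear system:
  x*      = (0.6703, -0.4945)
  lambda* = (2.2308)
  f(x*)   = 4.2637

x* = (0.6703, -0.4945), lambda* = (2.2308)


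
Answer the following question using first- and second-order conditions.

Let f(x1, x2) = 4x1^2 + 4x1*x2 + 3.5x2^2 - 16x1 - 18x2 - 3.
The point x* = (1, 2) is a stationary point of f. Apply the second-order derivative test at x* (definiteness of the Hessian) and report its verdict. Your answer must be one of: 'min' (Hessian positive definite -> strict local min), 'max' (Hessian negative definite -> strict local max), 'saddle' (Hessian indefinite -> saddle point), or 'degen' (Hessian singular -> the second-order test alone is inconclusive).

Compute the Hessian H = grad^2 f:
  H = [[8, 4], [4, 7]]
Verify stationarity: grad f(x*) = H x* + g = (0, 0).
Eigenvalues of H: 3.4689, 11.5311.
Both eigenvalues > 0, so H is positive definite -> x* is a strict local min.

min


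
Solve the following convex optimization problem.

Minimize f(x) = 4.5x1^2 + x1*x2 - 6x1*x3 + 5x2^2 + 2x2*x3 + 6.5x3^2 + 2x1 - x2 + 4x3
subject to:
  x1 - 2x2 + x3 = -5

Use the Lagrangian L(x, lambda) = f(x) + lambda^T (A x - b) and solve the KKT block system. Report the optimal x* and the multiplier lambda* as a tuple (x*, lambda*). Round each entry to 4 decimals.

Form the Lagrangian:
  L(x, lambda) = (1/2) x^T Q x + c^T x + lambda^T (A x - b)
Stationarity (grad_x L = 0): Q x + c + A^T lambda = 0.
Primal feasibility: A x = b.

This gives the KKT block system:
  [ Q   A^T ] [ x     ]   [-c ]
  [ A    0  ] [ lambda ] = [ b ]

Solving the linear system:
  x*      = (-1.5402, 1.0419, -1.376)
  lambda* = (2.5634)
  f(x*)   = 1.5955

x* = (-1.5402, 1.0419, -1.376), lambda* = (2.5634)


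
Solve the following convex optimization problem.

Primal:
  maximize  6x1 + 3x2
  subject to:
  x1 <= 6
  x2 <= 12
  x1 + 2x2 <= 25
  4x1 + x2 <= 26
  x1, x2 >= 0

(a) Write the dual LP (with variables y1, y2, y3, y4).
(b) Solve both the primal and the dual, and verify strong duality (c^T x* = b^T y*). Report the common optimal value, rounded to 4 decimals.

The standard primal-dual pair for 'max c^T x s.t. A x <= b, x >= 0' is:
  Dual:  min b^T y  s.t.  A^T y >= c,  y >= 0.

So the dual LP is:
  minimize  6y1 + 12y2 + 25y3 + 26y4
  subject to:
    y1 + y3 + 4y4 >= 6
    y2 + 2y3 + y4 >= 3
    y1, y2, y3, y4 >= 0

Solving the primal: x* = (3.8571, 10.5714).
  primal value c^T x* = 54.8571.
Solving the dual: y* = (0, 0, 0.8571, 1.2857).
  dual value b^T y* = 54.8571.
Strong duality: c^T x* = b^T y*. Confirmed.

54.8571


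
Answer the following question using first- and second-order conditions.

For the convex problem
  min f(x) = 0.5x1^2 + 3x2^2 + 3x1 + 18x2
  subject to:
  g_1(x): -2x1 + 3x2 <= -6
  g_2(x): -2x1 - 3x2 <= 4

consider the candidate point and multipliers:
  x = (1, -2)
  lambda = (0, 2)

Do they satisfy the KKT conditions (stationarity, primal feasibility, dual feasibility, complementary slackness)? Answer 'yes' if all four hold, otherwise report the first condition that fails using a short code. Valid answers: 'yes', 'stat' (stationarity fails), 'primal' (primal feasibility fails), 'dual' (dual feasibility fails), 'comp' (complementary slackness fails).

Gradient of f: grad f(x) = Q x + c = (4, 6)
Constraint values g_i(x) = a_i^T x - b_i:
  g_1((1, -2)) = -2
  g_2((1, -2)) = 0
Stationarity residual: grad f(x) + sum_i lambda_i a_i = (0, 0)
  -> stationarity OK
Primal feasibility (all g_i <= 0): OK
Dual feasibility (all lambda_i >= 0): OK
Complementary slackness (lambda_i * g_i(x) = 0 for all i): OK

Verdict: yes, KKT holds.

yes


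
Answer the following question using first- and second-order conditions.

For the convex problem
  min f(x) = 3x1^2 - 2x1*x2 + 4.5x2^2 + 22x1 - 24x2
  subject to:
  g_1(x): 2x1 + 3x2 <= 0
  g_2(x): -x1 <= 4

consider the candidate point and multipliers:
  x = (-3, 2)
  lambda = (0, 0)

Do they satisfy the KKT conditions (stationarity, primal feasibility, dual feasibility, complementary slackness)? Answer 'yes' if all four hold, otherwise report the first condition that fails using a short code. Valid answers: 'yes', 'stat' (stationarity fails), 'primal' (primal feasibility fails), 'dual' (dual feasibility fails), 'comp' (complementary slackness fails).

Gradient of f: grad f(x) = Q x + c = (0, 0)
Constraint values g_i(x) = a_i^T x - b_i:
  g_1((-3, 2)) = 0
  g_2((-3, 2)) = -1
Stationarity residual: grad f(x) + sum_i lambda_i a_i = (0, 0)
  -> stationarity OK
Primal feasibility (all g_i <= 0): OK
Dual feasibility (all lambda_i >= 0): OK
Complementary slackness (lambda_i * g_i(x) = 0 for all i): OK

Verdict: yes, KKT holds.

yes


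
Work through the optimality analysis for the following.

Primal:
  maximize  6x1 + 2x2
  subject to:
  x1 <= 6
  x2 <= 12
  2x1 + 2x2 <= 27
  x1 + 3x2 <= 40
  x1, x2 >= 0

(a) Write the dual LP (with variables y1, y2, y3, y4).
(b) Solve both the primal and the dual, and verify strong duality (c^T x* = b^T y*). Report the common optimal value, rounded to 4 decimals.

The standard primal-dual pair for 'max c^T x s.t. A x <= b, x >= 0' is:
  Dual:  min b^T y  s.t.  A^T y >= c,  y >= 0.

So the dual LP is:
  minimize  6y1 + 12y2 + 27y3 + 40y4
  subject to:
    y1 + 2y3 + y4 >= 6
    y2 + 2y3 + 3y4 >= 2
    y1, y2, y3, y4 >= 0

Solving the primal: x* = (6, 7.5).
  primal value c^T x* = 51.
Solving the dual: y* = (4, 0, 1, 0).
  dual value b^T y* = 51.
Strong duality: c^T x* = b^T y*. Confirmed.

51
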